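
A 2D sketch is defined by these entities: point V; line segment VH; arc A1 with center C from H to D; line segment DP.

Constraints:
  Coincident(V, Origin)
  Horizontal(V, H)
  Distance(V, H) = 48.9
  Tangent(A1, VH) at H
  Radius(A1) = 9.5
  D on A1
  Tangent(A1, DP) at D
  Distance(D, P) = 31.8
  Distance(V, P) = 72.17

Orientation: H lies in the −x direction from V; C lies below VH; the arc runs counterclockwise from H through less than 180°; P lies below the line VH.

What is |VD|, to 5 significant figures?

59.115

V is at the origin; V and H share the same y with |VH| = 48.9 and H on the −x side, so H = (-48.900, 0.0000). Tangency of A1 to VH means the radius CH is perpendicular to VH, so C = H + (0, -9.5) = (-48.900, -9.5000). Since CD ⟂ DP (tangency), |CP| = √(9.5² + 31.8²) = 33.189 regardless of where D sits on A1. So P lies on both circle(V, 72.17) and circle(C, 33.189); the below-VH intersection is P = (-59.405, -40.982). D is the foot of the tangent from P: D = (-58.395, -9.1983).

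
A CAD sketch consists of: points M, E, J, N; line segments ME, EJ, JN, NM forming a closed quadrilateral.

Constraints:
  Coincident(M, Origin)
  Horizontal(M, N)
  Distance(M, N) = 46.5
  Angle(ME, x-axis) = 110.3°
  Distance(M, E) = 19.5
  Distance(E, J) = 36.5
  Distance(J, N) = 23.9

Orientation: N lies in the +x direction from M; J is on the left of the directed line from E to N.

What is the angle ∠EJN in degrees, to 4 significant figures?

136.6°

Checks: |EJ| = 36.50 ✓; |JN| = 23.90 ✓.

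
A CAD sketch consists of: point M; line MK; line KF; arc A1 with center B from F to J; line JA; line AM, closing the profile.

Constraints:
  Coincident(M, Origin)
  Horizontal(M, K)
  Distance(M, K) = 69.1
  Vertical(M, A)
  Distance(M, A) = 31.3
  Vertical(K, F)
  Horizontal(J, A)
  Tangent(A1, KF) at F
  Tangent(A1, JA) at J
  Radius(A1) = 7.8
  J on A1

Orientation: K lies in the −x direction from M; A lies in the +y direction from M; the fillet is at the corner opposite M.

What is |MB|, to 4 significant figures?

65.65

MA is vertical with |MA| = 31.3 and A on the +y side, so A = (0.000, 31.30). The virtual corner opposite M is at (-69.10, 31.30). Since A1 is tangent to KF there, BF ⟂ KF and the tangent condition forces BJ to be normal to JA, with radius 7.8, so the center B sits 7.8 in from both sides at B = (-61.30, 23.50). Then |MB| = |B − M| = 65.65.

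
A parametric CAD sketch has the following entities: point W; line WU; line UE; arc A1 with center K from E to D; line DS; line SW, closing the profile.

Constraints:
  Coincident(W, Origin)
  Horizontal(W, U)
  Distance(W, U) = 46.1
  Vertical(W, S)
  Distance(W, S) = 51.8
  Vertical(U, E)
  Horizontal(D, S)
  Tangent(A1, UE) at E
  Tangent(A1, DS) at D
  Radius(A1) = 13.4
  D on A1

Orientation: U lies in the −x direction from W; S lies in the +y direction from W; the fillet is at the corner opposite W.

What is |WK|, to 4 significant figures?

50.44

W is at the origin; WU is horizontal with |WU| = 46.1 and U on the −x side, so U = (-46.10, 0.000). W and S share the same x with |WS| = 51.8 and S on the +y side, so S = (0.000, 51.80). The virtual corner opposite W is at (-46.10, 51.80). The tangent condition forces KE to be normal to UE and since A1 is tangent to DS there, KD ⟂ DS, with radius 13.4, so the center K sits 13.4 in from both sides at K = (-32.70, 38.40). Then |WK| = |K − W| = 50.44.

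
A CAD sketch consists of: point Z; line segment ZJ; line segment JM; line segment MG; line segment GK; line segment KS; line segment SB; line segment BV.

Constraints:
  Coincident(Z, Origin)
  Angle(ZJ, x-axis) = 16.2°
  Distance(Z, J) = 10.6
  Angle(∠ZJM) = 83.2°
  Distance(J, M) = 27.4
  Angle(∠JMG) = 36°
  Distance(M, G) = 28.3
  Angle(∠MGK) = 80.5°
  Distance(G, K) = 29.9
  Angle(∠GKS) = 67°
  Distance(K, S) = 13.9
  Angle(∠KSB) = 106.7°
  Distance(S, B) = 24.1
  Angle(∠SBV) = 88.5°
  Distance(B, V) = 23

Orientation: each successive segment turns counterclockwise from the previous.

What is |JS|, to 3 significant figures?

12.1

∠MGK = 80.5° gives GK at -3.50° from the x-axis; with |GK| = 29.9, K = (23.0, -1.22). ∠GKS = 67.0° gives KS at 110° from the x-axis; with |KS| = 13.9, S = (18.3, 11.9). Then |JS| = |S − J| = 12.1.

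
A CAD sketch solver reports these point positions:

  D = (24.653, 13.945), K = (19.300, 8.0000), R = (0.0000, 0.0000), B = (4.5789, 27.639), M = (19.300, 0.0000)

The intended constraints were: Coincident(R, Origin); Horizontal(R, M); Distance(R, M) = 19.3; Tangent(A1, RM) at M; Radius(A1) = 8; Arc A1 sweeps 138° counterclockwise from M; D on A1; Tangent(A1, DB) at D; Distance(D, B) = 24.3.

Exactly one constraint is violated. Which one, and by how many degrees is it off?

Tangent(A1, DB) at D — off by 7.70°.

R = (0.00, 0.00) ✓; R.y = 0.00, M.y = 0.00 ✓; |RM| = 19.30 ✓; ∠(KM, MR) = 90.00° ✓; |KM| = 8.000 ✓; bearing(K→D) − bearing(K→M) = 138.0° ✓; |KD| = 8.000 ✓; ∠(KD, DB) = 82.30° ✗; |DB| = 24.30 ✓.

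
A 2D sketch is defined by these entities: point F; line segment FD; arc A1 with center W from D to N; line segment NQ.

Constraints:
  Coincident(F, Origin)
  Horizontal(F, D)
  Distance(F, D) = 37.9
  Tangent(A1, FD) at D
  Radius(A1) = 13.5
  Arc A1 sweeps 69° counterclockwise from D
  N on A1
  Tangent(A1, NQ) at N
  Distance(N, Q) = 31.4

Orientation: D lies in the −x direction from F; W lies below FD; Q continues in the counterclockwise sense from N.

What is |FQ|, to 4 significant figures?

72.50

On A1, D sits at bearing 90° from W; a 69° counterclockwise sweep puts N at bearing 159°, so N = W + 13.5·(cos 159°, sin 159°) = (-50.50, -8.662). A1 meets NQ tangentially, so WN is at right angles to NQ, so NQ runs along (−sin 159°, cos 159°); with |NQ| = 31.4, Q = (-61.76, -37.98). Then |FQ| = |Q − F| = 72.50.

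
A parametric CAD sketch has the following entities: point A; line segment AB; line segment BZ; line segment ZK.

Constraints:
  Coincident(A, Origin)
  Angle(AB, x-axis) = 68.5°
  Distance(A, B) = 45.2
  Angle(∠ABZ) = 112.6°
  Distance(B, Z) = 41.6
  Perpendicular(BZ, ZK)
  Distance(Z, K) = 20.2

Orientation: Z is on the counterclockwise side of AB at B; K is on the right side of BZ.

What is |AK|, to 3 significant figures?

85.5

A is at the origin; AB runs at 68.5° with length 45.2, so B = 45.2·(cos 68.5°, sin 68.5°) = (16.6, 42.1). ∠ABZ = 112.6°, so BZ runs at 68.5° + (180° − 112.6°) = 136° from the x-axis; with |BZ| = 41.6, Z = B + 41.6·(cos 136°, sin 136°) = (-13.3, 71.0). BZ ⟂ ZK; with |ZK| = 20.2 on the right of BZ, K = Z + 20.2·(0.696, 0.718) = (0.749, 85.5). Then |AK| = |K − A| = 85.5.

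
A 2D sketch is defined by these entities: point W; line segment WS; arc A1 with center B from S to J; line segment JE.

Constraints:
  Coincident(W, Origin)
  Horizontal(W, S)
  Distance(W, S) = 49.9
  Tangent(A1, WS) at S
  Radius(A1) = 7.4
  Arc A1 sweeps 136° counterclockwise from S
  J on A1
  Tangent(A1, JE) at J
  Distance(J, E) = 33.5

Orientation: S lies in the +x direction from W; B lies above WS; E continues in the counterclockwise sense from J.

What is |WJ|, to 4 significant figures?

56.49

W is at the origin; W and S share the same y with |WS| = 49.9 and S on the +x side, so S = (49.90, 0.000). The tangent condition forces BS to be normal to WS, so B = S + (0, 7.4) = (49.90, 7.400). On A1, S sits at bearing -90° from B; a 136° counterclockwise sweep puts J at bearing 46°, so J = B + 7.4·(cos 46°, sin 46°) = (55.04, 12.72). Then |WJ| = |J − W| = 56.49.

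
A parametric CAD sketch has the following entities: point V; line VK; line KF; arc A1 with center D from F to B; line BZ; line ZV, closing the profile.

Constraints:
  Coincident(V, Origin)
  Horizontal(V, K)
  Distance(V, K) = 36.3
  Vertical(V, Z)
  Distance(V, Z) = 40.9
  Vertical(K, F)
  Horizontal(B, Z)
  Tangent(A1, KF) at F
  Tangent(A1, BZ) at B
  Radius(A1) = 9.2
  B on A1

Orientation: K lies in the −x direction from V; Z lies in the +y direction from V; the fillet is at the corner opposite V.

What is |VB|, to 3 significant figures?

49.1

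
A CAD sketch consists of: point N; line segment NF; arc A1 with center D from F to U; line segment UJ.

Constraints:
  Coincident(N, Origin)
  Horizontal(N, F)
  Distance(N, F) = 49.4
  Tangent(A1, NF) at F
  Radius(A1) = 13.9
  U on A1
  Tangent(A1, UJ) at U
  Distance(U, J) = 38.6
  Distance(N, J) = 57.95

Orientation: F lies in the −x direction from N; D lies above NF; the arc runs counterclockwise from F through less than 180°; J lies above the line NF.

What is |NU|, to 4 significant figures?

37.55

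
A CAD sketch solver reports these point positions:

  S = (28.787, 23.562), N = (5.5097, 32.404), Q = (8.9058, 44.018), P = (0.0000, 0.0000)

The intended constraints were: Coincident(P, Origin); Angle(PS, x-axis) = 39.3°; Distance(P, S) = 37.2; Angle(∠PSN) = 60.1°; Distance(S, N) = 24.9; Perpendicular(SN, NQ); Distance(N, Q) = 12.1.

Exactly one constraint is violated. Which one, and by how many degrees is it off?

Perpendicular(SN, NQ) — off by 4.50°.

P = (0.00, 0.00) ✓; PS at 39.30° ✓; |PS| = 37.20 ✓; ∠PSN = 60.10° ✓; |SN| = 24.90 ✓; ∠(SN, NQ) = 85.50° ✗; |NQ| = 12.10 ✓.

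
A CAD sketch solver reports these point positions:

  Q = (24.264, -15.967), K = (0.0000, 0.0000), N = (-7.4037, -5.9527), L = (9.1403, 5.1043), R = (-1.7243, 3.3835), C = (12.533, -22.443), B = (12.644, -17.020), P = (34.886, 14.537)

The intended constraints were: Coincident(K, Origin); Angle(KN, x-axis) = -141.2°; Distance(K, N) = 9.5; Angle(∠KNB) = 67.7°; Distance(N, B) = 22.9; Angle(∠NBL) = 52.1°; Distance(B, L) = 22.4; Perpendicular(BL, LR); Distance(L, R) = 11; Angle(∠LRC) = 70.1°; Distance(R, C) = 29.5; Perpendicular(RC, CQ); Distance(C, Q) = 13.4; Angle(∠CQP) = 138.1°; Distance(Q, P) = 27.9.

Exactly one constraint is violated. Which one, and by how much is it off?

Distance(Q, P) = 27.9 — off by 4.40.

K = (0.00, 0.00) ✓; KN at -141.2° ✓; |KN| = 9.500 ✓; ∠KNB = 67.70° ✓; |NB| = 22.90 ✓; ∠NBL = 52.10° ✓; |BL| = 22.40 ✓; ∠(BL, LR) = 90.00° ✓; |LR| = 11.00 ✓; ∠LRC = 70.10° ✓; |RC| = 29.50 ✓; ∠(RC, CQ) = 90.00° ✓; |CQ| = 13.40 ✓; ∠CQP = 138.1° ✓; |QP| = 32.30 ✗.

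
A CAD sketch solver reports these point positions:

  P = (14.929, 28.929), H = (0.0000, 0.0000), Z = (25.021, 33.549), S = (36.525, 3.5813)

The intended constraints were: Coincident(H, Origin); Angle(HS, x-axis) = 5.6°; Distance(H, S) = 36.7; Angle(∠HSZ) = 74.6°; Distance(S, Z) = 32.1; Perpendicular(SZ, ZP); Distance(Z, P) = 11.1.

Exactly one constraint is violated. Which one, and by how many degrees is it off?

Perpendicular(SZ, ZP) — off by 3.60°.

H = (0.00, 0.00) ✓; HS at 5.600° ✓; |HS| = 36.70 ✓; ∠HSZ = 74.60° ✓; |SZ| = 32.10 ✓; ∠(SZ, ZP) = 93.60° ✗; |ZP| = 11.10 ✓.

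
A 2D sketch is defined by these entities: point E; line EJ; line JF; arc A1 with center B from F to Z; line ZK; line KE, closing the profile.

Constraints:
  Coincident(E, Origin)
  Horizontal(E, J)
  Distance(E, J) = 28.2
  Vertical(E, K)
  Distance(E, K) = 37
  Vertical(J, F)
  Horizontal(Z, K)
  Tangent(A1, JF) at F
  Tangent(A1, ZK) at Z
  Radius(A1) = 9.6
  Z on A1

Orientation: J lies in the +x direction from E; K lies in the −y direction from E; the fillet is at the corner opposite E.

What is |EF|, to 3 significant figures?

39.3

The virtual corner opposite E is at (28.2, -37.0). Tangency of A1 to JF means the radius BF is perpendicular to JF and the tangent condition forces BZ to be normal to ZK, with radius 9.6, so the center B sits 9.6 in from both sides at B = (18.6, -27.4). That places the tangent points at F = (28.2, -27.4) on JF and Z = (18.6, -37.0) on ZK. Then |EF| = |F − E| = 39.3.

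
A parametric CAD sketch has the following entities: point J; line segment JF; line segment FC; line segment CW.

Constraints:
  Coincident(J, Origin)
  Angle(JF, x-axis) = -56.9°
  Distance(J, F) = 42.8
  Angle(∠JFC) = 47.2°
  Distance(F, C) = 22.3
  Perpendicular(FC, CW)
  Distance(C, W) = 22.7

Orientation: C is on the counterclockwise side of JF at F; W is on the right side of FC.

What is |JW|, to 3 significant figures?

54.5

∠JFC = 47.2°, so FC runs at -56.9° + (180° − 47.2°) = 75.9° from the x-axis; with |FC| = 22.3, C = F + 22.3·(cos 75.9°, sin 75.9°) = (28.8, -14.2). FC is perpendicular to CW; with |CW| = 22.7 on the right of FC, W = C + 22.7·(0.970, -0.244) = (50.8, -19.8). Then |JW| = |W − J| = 54.5.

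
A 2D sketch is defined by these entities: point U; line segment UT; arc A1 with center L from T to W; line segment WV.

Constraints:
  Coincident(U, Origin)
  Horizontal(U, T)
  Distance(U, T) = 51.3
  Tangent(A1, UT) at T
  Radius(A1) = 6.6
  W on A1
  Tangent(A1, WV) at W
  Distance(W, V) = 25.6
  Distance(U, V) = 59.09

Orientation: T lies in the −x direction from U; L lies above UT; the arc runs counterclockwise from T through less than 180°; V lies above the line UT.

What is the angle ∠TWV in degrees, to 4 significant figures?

130.2°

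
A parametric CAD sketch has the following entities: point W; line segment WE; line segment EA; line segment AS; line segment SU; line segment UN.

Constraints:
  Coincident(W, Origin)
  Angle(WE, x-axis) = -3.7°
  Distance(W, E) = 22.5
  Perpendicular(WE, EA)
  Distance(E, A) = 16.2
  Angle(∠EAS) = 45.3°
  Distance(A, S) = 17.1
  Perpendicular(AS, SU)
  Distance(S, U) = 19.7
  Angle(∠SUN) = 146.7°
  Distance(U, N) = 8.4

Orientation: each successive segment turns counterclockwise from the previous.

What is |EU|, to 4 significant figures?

9.977

W is at the origin; WE runs at -3.7° with length 22.5, so E = (22.45, -1.452). The perpendicularity gives EA at right angles to WE, so EA runs at 86.30°; with |EA| = 16.2, A = (23.50, 14.71). ∠EAS = 45.3° gives AS at -139.0° from the x-axis; with |AS| = 17.1, S = (10.59, 3.496). The perpendicularity gives SU at right angles to AS, so SU runs at -49.00°; with |SU| = 19.7, U = (23.52, -11.37). Then |EU| = |U − E| = 9.977.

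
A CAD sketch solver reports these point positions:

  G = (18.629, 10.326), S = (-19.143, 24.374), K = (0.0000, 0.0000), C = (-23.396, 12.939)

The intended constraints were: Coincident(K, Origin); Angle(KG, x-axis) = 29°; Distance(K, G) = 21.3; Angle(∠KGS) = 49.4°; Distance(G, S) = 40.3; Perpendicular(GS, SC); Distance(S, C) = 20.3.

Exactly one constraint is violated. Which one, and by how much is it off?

Distance(S, C) = 20.3 — off by 8.10.

K = (0.00, 0.00) ✓; KG at 29.00° ✓; |KG| = 21.30 ✓; ∠KGS = 49.40° ✓; |GS| = 40.30 ✓; ∠(GS, SC) = 90.00° ✓; |SC| = 12.20 ✗.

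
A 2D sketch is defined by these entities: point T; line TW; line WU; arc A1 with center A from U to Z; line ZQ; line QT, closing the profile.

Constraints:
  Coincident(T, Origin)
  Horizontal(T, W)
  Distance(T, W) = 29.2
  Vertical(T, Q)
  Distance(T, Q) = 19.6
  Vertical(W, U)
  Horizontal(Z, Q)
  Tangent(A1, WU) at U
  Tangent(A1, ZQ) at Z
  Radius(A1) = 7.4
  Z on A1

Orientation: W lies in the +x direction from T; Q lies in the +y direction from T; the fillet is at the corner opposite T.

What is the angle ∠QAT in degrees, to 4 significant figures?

47.98°

T is at the origin; T and W share the same y with |TW| = 29.2 and W on the +x side, so W = (29.20, 0.000). T and Q share the same x with |TQ| = 19.6 and Q on the +y side, so Q = (0.000, 19.60). The virtual corner opposite T is at (29.20, 19.60). A1 meets WU tangentially, so AU is at right angles to WU and A1 meets ZQ tangentially, so AZ is at right angles to ZQ, with radius 7.4, so the center A sits 7.4 in from both sides at A = (21.80, 12.20). Then cos ∠QAT = AQ·AT / (|AQ||AT|), giving 47.98°.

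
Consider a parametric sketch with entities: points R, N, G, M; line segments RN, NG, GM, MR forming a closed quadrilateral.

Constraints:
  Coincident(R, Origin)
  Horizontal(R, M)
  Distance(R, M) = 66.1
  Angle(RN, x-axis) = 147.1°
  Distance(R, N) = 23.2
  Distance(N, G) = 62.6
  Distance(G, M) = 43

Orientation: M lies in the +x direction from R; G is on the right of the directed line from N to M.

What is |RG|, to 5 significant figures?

39.472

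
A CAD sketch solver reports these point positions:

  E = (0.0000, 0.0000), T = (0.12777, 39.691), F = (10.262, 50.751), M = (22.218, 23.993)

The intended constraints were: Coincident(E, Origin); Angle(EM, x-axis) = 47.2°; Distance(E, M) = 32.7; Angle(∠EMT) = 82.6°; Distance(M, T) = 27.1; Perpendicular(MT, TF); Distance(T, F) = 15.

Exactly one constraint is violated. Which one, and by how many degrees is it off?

Perpendicular(MT, TF) — off by 7.10°.

E = (0.00, 0.00) ✓; EM at 47.20° ✓; |EM| = 32.70 ✓; ∠EMT = 82.60° ✓; |MT| = 27.10 ✓; ∠(MT, TF) = 97.10° ✗; |TF| = 15.00 ✓.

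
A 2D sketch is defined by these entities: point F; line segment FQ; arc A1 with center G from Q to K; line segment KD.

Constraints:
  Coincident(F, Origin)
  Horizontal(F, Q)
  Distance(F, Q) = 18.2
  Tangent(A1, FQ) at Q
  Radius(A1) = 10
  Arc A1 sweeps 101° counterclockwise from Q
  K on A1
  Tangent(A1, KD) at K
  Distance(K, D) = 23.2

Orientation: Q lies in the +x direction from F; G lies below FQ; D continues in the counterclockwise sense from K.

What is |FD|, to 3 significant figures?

37.0

On A1, Q sits at bearing 90° from G; a 101° counterclockwise sweep puts K at bearing 191°, so K = G + 10.0·(cos 191°, sin 191°) = (8.38, -11.9). A1 meets KD tangentially, so GK is at right angles to KD, so KD runs along (−sin 191°, cos 191°); with |KD| = 23.2, D = (12.8, -34.7). Then |FD| = |D − F| = 37.0.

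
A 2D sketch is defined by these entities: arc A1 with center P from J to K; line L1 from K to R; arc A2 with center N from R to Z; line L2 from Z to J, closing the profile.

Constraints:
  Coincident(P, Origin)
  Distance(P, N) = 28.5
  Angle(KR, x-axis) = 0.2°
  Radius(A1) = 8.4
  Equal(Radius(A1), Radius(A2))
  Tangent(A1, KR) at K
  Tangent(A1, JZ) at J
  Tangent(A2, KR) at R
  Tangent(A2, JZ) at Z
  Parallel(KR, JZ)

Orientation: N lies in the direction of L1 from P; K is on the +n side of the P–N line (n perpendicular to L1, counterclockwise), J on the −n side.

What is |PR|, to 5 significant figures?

29.712

The slot axis is L1's direction at 0.2°, so u = (cos 0.2°, sin 0.2°) = (0.99999, 0.0034907) and n = (−sin 0.2°, cos 0.2°) = (-0.0034907, 0.99999). P is at the origin and N lies 28.5 along u from P, so N = 28.5·u = (28.500, 0.099484). Tangency of A1 to both parallel lines with radius 8.4 puts K and J at P ± 8.4·n: K = (-0.029321, 8.3999), J = (0.029321, -8.3999). Equal radii place R and Z the same way about N: R = N + 8.4·n = (28.471, 8.4994), Z = N − 8.4·n = (28.529, -8.3005). Then |PR| = |R − P| = 29.712.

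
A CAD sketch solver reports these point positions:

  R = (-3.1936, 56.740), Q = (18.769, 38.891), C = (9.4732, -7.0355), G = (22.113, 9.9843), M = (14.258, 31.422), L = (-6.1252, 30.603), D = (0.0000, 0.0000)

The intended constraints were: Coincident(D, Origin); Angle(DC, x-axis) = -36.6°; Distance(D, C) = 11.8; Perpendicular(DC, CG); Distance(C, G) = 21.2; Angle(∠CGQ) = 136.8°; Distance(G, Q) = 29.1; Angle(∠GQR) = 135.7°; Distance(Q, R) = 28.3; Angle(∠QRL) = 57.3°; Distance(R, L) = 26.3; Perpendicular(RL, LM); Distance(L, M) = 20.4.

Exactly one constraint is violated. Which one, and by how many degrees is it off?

Perpendicular(RL, LM) — off by 8.70°.

D = (0.00, 0.00) ✓; DC at -36.60° ✓; |DC| = 11.80 ✓; ∠(DC, CG) = 90.00° ✓; |CG| = 21.20 ✓; ∠CGQ = 136.8° ✓; |GQ| = 29.10 ✓; ∠GQR = 135.7° ✓; |QR| = 28.30 ✓; ∠QRL = 57.30° ✓; |RL| = 26.30 ✓; ∠(RL, LM) = 98.70° ✗; |LM| = 20.40 ✓.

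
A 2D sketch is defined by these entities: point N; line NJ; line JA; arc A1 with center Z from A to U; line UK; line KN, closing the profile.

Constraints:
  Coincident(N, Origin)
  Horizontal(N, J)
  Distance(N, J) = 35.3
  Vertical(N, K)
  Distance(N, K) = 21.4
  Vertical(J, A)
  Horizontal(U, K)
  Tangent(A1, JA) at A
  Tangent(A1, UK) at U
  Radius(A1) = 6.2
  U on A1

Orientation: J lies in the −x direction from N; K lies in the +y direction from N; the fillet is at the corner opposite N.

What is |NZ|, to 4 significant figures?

32.83

NK is vertical with |NK| = 21.4 and K on the +y side, so K = (0.000, 21.40). The virtual corner opposite N is at (-35.30, 21.40). The tangent condition forces ZA to be normal to JA and the tangent condition forces ZU to be normal to UK, with radius 6.2, so the center Z sits 6.2 in from both sides at Z = (-29.10, 15.20). Then |NZ| = |Z − N| = 32.83.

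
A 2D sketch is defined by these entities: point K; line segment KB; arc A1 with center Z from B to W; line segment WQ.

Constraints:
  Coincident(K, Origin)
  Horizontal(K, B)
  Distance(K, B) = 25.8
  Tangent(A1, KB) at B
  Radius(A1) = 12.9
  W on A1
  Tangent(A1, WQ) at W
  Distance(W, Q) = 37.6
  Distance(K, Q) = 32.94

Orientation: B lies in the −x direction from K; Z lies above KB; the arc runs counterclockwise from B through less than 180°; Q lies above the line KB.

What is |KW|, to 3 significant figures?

16.9

Checks: |ZW| = 12.90 ✓; ∠(ZW, WQ) = 90.00° ✓; |WQ| = 37.60 ✓; |KQ| = 32.94 ✓.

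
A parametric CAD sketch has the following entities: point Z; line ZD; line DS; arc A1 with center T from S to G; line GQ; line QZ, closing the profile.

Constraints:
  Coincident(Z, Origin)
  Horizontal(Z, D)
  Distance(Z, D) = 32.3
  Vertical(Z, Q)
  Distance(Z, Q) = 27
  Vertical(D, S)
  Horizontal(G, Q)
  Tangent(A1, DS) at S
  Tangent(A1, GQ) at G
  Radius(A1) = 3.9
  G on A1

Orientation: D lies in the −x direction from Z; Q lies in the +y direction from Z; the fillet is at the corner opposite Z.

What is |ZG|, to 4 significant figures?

39.19

Z is at the origin; Z and D share the same y with |ZD| = 32.3 and D on the −x side, so D = (-32.30, 0.000). ZQ is vertical with |ZQ| = 27.0 and Q on the +y side, so Q = (0.000, 27.00). The virtual corner opposite Z is at (-32.30, 27.00). A1 meets DS tangentially, so TS is at right angles to DS and the tangent condition forces TG to be normal to GQ, with radius 3.9, so the center T sits 3.9 in from both sides at T = (-28.40, 23.10). That places the tangent points at S = (-32.30, 23.10) on DS and G = (-28.40, 27.00) on GQ. Then |ZG| = |G − Z| = 39.19.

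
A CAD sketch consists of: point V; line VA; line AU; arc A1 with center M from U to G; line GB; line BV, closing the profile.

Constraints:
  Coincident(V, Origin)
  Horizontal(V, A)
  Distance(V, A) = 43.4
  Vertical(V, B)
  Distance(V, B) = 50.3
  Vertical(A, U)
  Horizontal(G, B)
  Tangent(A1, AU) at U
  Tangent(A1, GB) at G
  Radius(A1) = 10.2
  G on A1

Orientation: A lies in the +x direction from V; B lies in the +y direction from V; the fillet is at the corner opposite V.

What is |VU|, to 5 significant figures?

59.090

V is at the origin; V and A share the same y with |VA| = 43.4 and A on the +x side, so A = (43.400, 0.0000). V and B share the same x with |VB| = 50.3 and B on the +y side, so B = (0.0000, 50.300). The virtual corner opposite V is at (43.400, 50.300). The tangent condition forces MU to be normal to AU and A1 meets GB tangentially, so MG is at right angles to GB, with radius 10.2, so the center M sits 10.2 in from both sides at M = (33.200, 40.100). That places the tangent points at U = (43.400, 40.100) on AU and G = (33.200, 50.300) on GB. Then |VU| = |U − V| = 59.090.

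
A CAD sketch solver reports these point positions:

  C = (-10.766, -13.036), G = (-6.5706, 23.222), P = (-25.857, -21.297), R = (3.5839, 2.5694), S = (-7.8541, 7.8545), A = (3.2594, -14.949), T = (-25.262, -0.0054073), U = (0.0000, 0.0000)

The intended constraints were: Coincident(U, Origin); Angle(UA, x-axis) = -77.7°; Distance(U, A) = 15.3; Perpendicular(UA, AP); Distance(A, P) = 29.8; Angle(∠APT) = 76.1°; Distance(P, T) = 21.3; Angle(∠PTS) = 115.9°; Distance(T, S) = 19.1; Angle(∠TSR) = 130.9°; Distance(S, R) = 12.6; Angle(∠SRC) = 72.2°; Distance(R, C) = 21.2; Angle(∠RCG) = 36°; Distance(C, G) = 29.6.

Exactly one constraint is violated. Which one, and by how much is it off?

Distance(C, G) = 29.6 — off by 6.90.

U = (0.00, 0.00) ✓; UA at -77.70° ✓; |UA| = 15.30 ✓; ∠(UA, AP) = 90.00° ✓; |AP| = 29.80 ✓; ∠APT = 76.10° ✓; |PT| = 21.30 ✓; ∠PTS = 115.9° ✓; |TS| = 19.10 ✓; ∠TSR = 130.9° ✓; |SR| = 12.60 ✓; ∠SRC = 72.20° ✓; |RC| = 21.20 ✓; ∠RCG = 36.00° ✓; |CG| = 36.50 ✗.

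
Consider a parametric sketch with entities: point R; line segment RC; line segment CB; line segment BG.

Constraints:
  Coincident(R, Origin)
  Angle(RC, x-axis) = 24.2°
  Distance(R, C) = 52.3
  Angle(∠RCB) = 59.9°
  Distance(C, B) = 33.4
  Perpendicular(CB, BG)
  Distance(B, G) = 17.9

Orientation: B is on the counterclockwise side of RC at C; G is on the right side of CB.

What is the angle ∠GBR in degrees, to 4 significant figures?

171.0°

R is at the origin; RC runs at 24.2° with length 52.3, so C = 52.3·(cos 24.2°, sin 24.2°) = (47.70, 21.44). ∠RCB = 59.9°, so CB runs at 24.2° + (180° − 59.9°) = 144.3° from the x-axis; with |CB| = 33.4, B = C + 33.4·(cos 144.3°, sin 144.3°) = (20.58, 40.93). CB is perpendicular to BG; with |BG| = 17.9 on the right of CB, G = B + 17.9·(0.5835, 0.8121) = (31.03, 55.47). Then cos ∠GBR = BG·BR / (|BG||BR|), giving 171.0°.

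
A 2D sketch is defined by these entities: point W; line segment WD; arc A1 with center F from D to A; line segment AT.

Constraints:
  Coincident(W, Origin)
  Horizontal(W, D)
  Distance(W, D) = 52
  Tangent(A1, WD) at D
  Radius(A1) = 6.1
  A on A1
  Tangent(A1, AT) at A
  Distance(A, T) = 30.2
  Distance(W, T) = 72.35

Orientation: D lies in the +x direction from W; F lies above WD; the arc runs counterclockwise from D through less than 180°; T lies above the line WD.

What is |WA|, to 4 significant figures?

58.21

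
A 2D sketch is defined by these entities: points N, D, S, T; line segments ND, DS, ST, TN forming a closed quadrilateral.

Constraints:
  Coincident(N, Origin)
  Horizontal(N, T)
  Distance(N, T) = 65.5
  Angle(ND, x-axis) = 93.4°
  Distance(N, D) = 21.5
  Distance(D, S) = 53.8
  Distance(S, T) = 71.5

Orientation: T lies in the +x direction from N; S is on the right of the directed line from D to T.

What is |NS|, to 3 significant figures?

32.3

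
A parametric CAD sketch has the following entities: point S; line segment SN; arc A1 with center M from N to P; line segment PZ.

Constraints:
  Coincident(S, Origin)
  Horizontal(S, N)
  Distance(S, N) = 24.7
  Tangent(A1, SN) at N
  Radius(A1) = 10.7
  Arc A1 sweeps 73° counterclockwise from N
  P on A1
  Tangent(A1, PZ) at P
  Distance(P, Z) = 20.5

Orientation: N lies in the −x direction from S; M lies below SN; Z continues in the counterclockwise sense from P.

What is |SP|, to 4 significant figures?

35.74

S is at the origin; SN is horizontal with |SN| = 24.7 and N on the −x side, so N = (-24.70, 0.000). The tangent condition forces MN to be normal to SN, so M = N + (0, -10.7) = (-24.70, -10.70). On A1, N sits at bearing 90° from M; a 73° counterclockwise sweep puts P at bearing 163°, so P = M + 10.7·(cos 163°, sin 163°) = (-34.93, -7.572). Then |SP| = |P − S| = 35.74.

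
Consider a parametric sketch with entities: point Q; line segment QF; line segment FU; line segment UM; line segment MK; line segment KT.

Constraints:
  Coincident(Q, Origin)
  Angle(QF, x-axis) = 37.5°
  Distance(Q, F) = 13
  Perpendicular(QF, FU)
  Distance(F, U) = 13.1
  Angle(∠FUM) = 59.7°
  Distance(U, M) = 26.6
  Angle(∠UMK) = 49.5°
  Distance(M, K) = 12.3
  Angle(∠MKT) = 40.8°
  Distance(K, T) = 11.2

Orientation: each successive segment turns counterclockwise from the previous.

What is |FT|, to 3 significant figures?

17.8

Q is at the origin; QF runs at 37.5° with length 13.0, so F = (10.3, 7.91). QF is perpendicular to FU, so FU runs at 128°; with |FU| = 13.1, U = (2.34, 18.3). ∠FUM = 59.7° gives UM at -112° from the x-axis; with |UM| = 26.6, M = (-7.71, -6.32). ∠UMK = 49.5° gives MK at 18.3° from the x-axis; with |MK| = 12.3, K = (3.97, -2.46). ∠MKT = 40.8° gives KT at 158° from the x-axis; with |KT| = 11.2, T = (-6.38, 1.83). Then |FT| = |T − F| = 17.8.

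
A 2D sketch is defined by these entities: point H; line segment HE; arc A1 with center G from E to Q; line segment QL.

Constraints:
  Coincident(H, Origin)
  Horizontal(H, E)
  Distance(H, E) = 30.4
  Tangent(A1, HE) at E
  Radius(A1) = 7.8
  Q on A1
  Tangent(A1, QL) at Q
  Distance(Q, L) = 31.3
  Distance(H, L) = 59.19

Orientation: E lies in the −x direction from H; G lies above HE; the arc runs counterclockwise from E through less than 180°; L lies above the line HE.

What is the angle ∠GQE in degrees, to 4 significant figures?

21.76°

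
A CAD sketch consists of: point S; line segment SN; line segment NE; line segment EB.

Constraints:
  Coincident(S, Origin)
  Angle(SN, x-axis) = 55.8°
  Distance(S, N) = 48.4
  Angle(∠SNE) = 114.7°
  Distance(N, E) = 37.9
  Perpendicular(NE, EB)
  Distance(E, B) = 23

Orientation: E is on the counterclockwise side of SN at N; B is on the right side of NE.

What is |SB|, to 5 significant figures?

88.678

S is at the origin; SN runs at 55.8° with length 48.4, so N = 48.4·(cos 55.8°, sin 55.8°) = (27.205, 40.031). ∠SNE = 114.7°, so NE runs at 55.8° + (180° − 114.7°) = 121.10° from the x-axis; with |NE| = 37.9, E = N + 37.9·(cos 121.10°, sin 121.10°) = (7.6282, 72.483). NE ⟂ EB; with |EB| = 23.0 on the right of NE, B = E + 23.0·(0.85627, 0.51653) = (27.322, 84.363). Then |SB| = |B − S| = 88.678.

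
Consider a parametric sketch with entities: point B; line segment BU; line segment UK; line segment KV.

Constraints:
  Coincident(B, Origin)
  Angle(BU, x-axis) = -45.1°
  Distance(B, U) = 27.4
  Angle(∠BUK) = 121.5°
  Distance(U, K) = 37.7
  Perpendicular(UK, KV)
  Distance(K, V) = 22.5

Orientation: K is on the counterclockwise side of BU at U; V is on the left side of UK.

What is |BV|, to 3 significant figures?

52.0

B is at the origin; BU runs at -45.1° with length 27.4, so U = 27.4·(cos -45.1°, sin -45.1°) = (19.3, -19.4). ∠BUK = 121.5°, so UK runs at -45.1° + (180° − 121.5°) = 13.4° from the x-axis; with |UK| = 37.7, K = U + 37.7·(cos 13.4°, sin 13.4°) = (56.0, -10.7). UK ⟂ KV; with |KV| = 22.5 on the left of UK, V = K + 22.5·(-0.232, 0.973) = (50.8, 11.2). Then |BV| = |V − B| = 52.0.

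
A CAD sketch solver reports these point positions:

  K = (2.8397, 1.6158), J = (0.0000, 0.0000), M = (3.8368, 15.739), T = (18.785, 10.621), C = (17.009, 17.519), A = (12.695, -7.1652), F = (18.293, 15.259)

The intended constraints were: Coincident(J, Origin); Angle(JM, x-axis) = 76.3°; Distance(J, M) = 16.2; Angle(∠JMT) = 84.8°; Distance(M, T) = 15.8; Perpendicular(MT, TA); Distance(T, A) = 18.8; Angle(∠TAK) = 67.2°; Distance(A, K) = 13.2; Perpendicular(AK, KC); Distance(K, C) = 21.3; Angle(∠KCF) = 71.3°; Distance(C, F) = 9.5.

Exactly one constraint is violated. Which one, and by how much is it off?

Distance(C, F) = 9.5 — off by 6.90.

J = (0.00, 0.00) ✓; JM at 76.30° ✓; |JM| = 16.20 ✓; ∠JMT = 84.80° ✓; |MT| = 15.80 ✓; ∠(MT, TA) = 90.00° ✓; |TA| = 18.80 ✓; ∠TAK = 67.20° ✓; |AK| = 13.20 ✓; ∠(AK, KC) = 90.00° ✓; |KC| = 21.30 ✓; ∠KCF = 71.30° ✓; |CF| = 2.599 ✗.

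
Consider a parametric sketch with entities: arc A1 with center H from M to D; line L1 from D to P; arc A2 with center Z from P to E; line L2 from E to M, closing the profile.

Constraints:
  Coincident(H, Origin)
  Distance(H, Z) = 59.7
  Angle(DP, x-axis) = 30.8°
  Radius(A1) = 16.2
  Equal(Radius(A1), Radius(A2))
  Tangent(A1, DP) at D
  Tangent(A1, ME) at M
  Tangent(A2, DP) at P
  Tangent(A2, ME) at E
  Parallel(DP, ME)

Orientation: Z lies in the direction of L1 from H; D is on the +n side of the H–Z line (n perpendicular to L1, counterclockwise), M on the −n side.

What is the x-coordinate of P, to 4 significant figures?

42.98

Tangency of A1 to both parallel lines with radius 16.2 puts D and M at H ± 16.2·n: D = (-8.295, 13.92), M = (8.295, -13.92). Equal radii place P and E the same way about Z: P = Z + 16.2·n = (42.98, 44.48), E = Z − 16.2·n = (59.58, 16.65). So P.x = 42.98.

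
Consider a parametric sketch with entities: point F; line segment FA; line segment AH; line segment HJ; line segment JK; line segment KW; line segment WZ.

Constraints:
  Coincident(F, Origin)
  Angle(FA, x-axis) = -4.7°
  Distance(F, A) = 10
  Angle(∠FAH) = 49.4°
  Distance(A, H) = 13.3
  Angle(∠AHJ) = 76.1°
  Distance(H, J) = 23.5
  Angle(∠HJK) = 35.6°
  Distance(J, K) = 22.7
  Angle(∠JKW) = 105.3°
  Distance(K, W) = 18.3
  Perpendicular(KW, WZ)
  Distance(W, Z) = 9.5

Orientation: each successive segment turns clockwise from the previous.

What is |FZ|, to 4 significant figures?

16.05

F is at the origin; FA runs at -4.7° with length 10.0, so A = (9.966, -0.8194). ∠FAH = 49.4° gives AH at -135.3° from the x-axis; with |AH| = 13.3, H = (0.5127, -10.17). ∠AHJ = 76.1° gives HJ at 120.8° from the x-axis; with |HJ| = 23.5, J = (-11.52, 10.01). ∠HJK = 35.6° gives JK at -23.60° from the x-axis; with |JK| = 22.7, K = (9.281, 0.9231). ∠JKW = 105.3° gives KW at -98.30° from the x-axis; with |KW| = 18.3, W = (6.639, -17.19). KW ⟂ WZ, so WZ runs at 171.7°; with |WZ| = 9.5, Z = (-2.761, -15.81). Then |FZ| = |Z − F| = 16.05.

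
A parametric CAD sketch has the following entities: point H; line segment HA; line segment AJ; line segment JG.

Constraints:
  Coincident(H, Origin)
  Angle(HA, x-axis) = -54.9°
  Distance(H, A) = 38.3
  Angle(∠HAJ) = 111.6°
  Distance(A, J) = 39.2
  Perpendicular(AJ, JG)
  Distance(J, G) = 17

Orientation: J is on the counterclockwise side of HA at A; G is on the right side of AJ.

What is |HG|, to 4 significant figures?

74.89

H is at the origin; HA runs at -54.9° with length 38.3, so A = 38.3·(cos -54.9°, sin -54.9°) = (22.02, -31.34). ∠HAJ = 111.6°, so AJ runs at -54.9° + (180° − 111.6°) = 13.50° from the x-axis; with |AJ| = 39.2, J = A + 39.2·(cos 13.50°, sin 13.50°) = (60.14, -22.18). AJ ⟂ JG; with |JG| = 17.0 on the right of AJ, G = J + 17.0·(0.2334, -0.9724) = (64.11, -38.71). Then |HG| = |G − H| = 74.89.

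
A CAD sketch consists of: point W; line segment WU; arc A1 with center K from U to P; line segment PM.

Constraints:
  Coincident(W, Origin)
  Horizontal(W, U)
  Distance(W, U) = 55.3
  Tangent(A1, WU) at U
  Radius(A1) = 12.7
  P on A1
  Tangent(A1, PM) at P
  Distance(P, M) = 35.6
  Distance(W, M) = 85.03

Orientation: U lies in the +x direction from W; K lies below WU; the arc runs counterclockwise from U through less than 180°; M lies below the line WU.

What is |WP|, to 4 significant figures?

50.88

Checks: |KP| = 12.70 ✓; ∠(KP, PM) = 90.00° ✓; |PM| = 35.60 ✓; |WM| = 85.03 ✓.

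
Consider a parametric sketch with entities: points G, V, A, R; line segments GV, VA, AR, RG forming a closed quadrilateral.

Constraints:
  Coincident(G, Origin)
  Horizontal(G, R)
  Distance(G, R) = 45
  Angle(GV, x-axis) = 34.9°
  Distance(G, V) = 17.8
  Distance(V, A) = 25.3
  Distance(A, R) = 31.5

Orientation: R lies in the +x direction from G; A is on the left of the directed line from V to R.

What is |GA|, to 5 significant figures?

42.873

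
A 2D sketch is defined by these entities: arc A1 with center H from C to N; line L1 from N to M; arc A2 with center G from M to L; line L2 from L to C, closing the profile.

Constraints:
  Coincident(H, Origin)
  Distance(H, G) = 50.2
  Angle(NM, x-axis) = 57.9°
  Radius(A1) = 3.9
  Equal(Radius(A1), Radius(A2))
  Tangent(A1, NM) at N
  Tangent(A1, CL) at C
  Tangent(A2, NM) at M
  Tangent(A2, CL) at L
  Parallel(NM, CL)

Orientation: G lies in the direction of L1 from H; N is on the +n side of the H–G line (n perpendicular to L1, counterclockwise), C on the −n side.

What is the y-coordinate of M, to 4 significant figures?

44.60

The slot axis is L1's direction at 57.9°, so u = (cos 57.9°, sin 57.9°) = (0.5314, 0.8471) and n = (−sin 57.9°, cos 57.9°) = (-0.8471, 0.5314). H is at the origin and G lies 50.2 along u from H, so G = 50.2·u = (26.68, 42.53). Tangency of A1 to both parallel lines with radius 3.9 puts N and C at H ± 3.9·n: N = (-3.304, 2.072), C = (3.304, -2.072). Equal radii place M and L the same way about G: M = G + 3.9·n = (23.37, 44.60), L = G − 3.9·n = (29.98, 40.45). So M.y = 44.60.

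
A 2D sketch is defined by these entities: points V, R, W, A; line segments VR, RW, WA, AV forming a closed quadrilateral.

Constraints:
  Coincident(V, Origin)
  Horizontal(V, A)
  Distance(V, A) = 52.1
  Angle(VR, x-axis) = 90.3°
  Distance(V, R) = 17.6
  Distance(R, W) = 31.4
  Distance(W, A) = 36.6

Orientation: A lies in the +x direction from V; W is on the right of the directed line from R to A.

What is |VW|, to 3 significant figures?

18.9

Checks: |RW| = 31.40 ✓; |WA| = 36.60 ✓.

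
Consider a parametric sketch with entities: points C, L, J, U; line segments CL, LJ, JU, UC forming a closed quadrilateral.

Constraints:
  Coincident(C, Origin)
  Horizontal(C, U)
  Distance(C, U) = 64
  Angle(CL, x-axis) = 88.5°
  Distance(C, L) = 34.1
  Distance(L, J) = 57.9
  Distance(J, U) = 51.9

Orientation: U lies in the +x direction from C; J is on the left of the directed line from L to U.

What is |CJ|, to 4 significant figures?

76.08

C is at the origin; C and U share the same y with |CU| = 64.0 and U in +x, so U = (64.0, 0). CL runs at 88.5° with |CL| = 34.1, so L = (0.8926, 34.09). J is determined by |LJ| = 57.9 and |JU| = 51.9 together: it lies at the intersection of circle(L, 57.9) and circle(U, 51.9). With |LU| = 71.73, the foot of the radical line on LU is 40.46 from L and the perpendicular offset is √(57.9² − 40.46²) = 41.42. Taking the left-of-LU solution: J = (56.17, 51.31).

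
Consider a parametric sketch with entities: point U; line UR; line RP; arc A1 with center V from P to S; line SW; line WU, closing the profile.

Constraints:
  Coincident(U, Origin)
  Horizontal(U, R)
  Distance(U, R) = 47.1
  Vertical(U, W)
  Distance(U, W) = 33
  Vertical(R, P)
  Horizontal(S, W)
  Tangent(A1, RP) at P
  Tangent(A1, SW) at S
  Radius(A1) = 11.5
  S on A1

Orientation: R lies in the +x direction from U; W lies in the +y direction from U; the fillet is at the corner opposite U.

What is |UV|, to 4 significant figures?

41.59

U is at the origin; UR is horizontal with |UR| = 47.1 and R on the +x side, so R = (47.10, 0.000). U and W share the same x with |UW| = 33.0 and W on the +y side, so W = (0.000, 33.00). The virtual corner opposite U is at (47.10, 33.00). A1 meets RP tangentially, so VP is at right angles to RP and tangency of A1 to SW means the radius VS is perpendicular to SW, with radius 11.5, so the center V sits 11.5 in from both sides at V = (35.60, 21.50). Then |UV| = |V − U| = 41.59.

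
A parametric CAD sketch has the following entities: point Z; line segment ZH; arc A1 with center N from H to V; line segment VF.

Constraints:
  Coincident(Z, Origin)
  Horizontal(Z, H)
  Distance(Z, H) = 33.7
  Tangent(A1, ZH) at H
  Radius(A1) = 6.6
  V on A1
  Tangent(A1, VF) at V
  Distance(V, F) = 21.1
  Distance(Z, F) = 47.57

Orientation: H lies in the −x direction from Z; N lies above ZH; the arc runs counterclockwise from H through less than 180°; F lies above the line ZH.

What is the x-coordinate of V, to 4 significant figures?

-27.95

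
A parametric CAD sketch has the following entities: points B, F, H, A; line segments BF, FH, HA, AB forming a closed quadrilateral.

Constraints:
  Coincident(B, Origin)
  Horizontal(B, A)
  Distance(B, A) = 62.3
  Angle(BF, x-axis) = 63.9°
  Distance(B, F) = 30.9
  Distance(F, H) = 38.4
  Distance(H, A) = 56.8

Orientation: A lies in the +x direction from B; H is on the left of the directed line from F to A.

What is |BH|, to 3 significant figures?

68.0

B is at the origin; BA is horizontal with |BA| = 62.3 and A in +x, so A = (62.3, 0). BF runs at 63.9° with |BF| = 30.9, so F = (13.6, 27.7). H is determined by |FH| = 38.4 and |HA| = 56.8 together: it lies at the intersection of circle(F, 38.4) and circle(A, 56.8). With |FA| = 56.1, the foot of the radical line on FA is 12.4 from F and the perpendicular offset is √(38.4² − 12.4²) = 36.3. Taking the left-of-FA solution: H = (42.4, 53.2).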